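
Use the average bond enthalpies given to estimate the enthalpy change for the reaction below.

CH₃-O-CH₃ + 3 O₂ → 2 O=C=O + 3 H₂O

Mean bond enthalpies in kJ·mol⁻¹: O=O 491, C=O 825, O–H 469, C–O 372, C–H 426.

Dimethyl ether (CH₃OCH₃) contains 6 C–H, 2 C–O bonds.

ΔH ≈ −1341 kJ

Bonds broken (reactants):
  C–H: 6 × 426 = 2556
  C–O: 2 × 372 = 744
  O=O: 3 × 491 = 1473
  Σ(broken) = 4773 kJ
Bonds formed (products):
  C=O: 4 × 825 = 3300
  O–H: 6 × 469 = 2814
  Σ(formed) = 6114 kJ
ΔH = Σ(broken) − Σ(formed) = 4773 − 6114 = −1341 kJ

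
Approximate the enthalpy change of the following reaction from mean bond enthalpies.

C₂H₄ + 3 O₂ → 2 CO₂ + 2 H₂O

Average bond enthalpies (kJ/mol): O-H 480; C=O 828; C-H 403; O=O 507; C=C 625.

Bonds broken (reactants):
  C-H: 4 × 403 = 1612
  C=C: 1 × 625 = 625
  O=O: 3 × 507 = 1521
  Σ(broken) = 3758 kJ
Bonds formed (products):
  C=O: 4 × 828 = 3312
  O-H: 4 × 480 = 1920
  Σ(formed) = 5232 kJ
ΔH = Σ(broken) − Σ(formed) = 3758 − 5232 = −1474 kJ

ΔH ≈ −1474 kJ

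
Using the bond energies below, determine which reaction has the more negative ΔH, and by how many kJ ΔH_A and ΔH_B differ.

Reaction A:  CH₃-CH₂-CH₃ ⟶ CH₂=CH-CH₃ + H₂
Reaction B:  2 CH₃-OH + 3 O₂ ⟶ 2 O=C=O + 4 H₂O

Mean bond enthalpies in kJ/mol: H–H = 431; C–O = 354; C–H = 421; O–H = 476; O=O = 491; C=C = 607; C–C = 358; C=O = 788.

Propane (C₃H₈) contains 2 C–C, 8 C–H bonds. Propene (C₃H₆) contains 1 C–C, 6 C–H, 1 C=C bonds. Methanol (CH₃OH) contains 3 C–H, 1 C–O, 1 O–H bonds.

Reaction B, by 1463 kJ

Reaction A:
  Bonds broken (reactants):
    C–C: 2 × 358 = 716
    C–H: 8 × 421 = 3368
    Σ(broken) = 4084 kJ
  Bonds formed (products):
    C–C: 1 × 358 = 358
    C–H: 6 × 421 = 2526
    C=C: 1 × 607 = 607
    H–H: 1 × 431 = 431
    Σ(formed) = 3922 kJ
  ΔH_A = 4084 − 3922 = +162 kJ
Reaction B:
  Bonds broken (reactants):
    C–H: 6 × 421 = 2526
    C–O: 2 × 354 = 708
    O–H: 2 × 476 = 952
    O=O: 3 × 491 = 1473
    Σ(broken) = 5659 kJ
  Bonds formed (products):
    C=O: 4 × 788 = 3152
    O–H: 8 × 476 = 3808
    Σ(formed) = 6960 kJ
  ΔH_B = 5659 − 6960 = −1301 kJ
ΔH_A − ΔH_B = +1463 kJ, so reaction B has the more negative ΔH; |ΔH_A − ΔH_B| = 1463 kJ.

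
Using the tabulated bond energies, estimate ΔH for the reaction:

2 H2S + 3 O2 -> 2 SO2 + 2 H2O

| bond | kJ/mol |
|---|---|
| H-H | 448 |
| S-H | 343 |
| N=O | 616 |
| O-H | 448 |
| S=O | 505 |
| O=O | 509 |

ΔH ≈ −913 kJ

Bonds broken (reactants):
  O=O: 3 × 509 = 1527
  S-H: 4 × 343 = 1372
  Σ(broken) = 2899 kJ
Bonds formed (products):
  O-H: 4 × 448 = 1792
  S=O: 4 × 505 = 2020
  Σ(formed) = 3812 kJ
ΔH = Σ(broken) − Σ(formed) = 2899 − 3812 = −913 kJ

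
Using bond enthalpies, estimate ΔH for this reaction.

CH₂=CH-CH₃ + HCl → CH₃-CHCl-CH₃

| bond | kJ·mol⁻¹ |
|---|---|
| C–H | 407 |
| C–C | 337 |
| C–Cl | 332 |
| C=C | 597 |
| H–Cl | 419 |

Bonds broken (reactants):
  C–C: 1 × 337 = 337
  C–H: 6 × 407 = 2442
  C=C: 1 × 597 = 597
  H–Cl: 1 × 419 = 419
  Σ(broken) = 3795 kJ
Bonds formed (products):
  C–C: 2 × 337 = 674
  C–Cl: 1 × 332 = 332
  C–H: 7 × 407 = 2849
  Σ(formed) = 3855 kJ
ΔH = Σ(broken) − Σ(formed) = 3795 − 3855 = −60 kJ

ΔH ≈ −60 kJ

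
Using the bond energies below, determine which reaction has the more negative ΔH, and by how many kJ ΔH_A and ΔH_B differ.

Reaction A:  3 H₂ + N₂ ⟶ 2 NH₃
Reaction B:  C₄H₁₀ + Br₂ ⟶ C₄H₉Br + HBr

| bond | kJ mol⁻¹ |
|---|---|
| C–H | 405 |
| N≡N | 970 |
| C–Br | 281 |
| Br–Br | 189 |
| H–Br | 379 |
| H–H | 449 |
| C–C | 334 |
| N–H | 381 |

Reaction B, by 97 kJ

Reaction A:
  Bonds broken (reactants):
    H–H: 3 × 449 = 1347
    N≡N: 1 × 970 = 970
    Σ(broken) = 2317 kJ
  Bonds formed (products):
    N–H: 6 × 381 = 2286
    Σ(formed) = 2286 kJ
  ΔH_A = 2317 − 2286 = +31 kJ
Reaction B:
  Bonds broken (reactants):
    Br–Br: 1 × 189 = 189
    C–C: 3 × 334 = 1002
    C–H: 10 × 405 = 4050
    Σ(broken) = 5241 kJ
  Bonds formed (products):
    C–Br: 1 × 281 = 281
    C–C: 3 × 334 = 1002
    C–H: 9 × 405 = 3645
    H–Br: 1 × 379 = 379
    Σ(formed) = 5307 kJ
  ΔH_B = 5241 − 5307 = −66 kJ
ΔH_A − ΔH_B = +97 kJ, so reaction B has the more negative ΔH; |ΔH_A − ΔH_B| = 97 kJ.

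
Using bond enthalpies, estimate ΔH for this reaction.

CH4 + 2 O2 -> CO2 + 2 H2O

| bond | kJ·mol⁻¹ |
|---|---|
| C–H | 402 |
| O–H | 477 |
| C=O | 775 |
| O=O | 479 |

Bonds broken (reactants):
  C–H: 4 × 402 = 1608
  O=O: 2 × 479 = 958
  Σ(broken) = 2566 kJ
Bonds formed (products):
  C=O: 2 × 775 = 1550
  O–H: 4 × 477 = 1908
  Σ(formed) = 3458 kJ
ΔH = Σ(broken) − Σ(formed) = 2566 − 3458 = −892 kJ

ΔH ≈ −892 kJ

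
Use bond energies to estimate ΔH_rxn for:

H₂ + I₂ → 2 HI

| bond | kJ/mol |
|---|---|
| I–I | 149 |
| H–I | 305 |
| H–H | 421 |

Bonds broken (reactants):
  H–H: 1 × 421 = 421
  I–I: 1 × 149 = 149
  Σ(broken) = 570 kJ
Bonds formed (products):
  H–I: 2 × 305 = 610
  Σ(formed) = 610 kJ
ΔH = Σ(broken) − Σ(formed) = 570 − 610 = −40 kJ

ΔH ≈ −40 kJ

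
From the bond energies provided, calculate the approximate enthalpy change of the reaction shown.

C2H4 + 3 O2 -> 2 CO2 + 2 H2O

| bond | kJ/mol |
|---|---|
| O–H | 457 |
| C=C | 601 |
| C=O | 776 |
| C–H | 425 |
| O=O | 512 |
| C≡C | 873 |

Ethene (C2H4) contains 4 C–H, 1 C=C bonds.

ΔH ≈ −1095 kJ

Bonds broken (reactants):
  C–H: 4 × 425 = 1700
  C=C: 1 × 601 = 601
  O=O: 3 × 512 = 1536
  Σ(broken) = 3837 kJ
Bonds formed (products):
  C=O: 4 × 776 = 3104
  O–H: 4 × 457 = 1828
  Σ(formed) = 4932 kJ
ΔH = Σ(broken) − Σ(formed) = 3837 − 4932 = −1095 kJ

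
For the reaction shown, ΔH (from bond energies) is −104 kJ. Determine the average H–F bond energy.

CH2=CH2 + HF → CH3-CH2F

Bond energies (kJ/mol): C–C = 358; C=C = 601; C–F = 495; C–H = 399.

D(H–F) ≈ 547 kJ/mol

Let D be the H–F bond energy.
Σ(broken) = 4×399 + 1×601 + 1×D = 2197 + D
Σ(formed) = 1×358 + 1×495 + 5×399 = 2848
ΔH = Σ(broken) − Σ(formed) = (2197 + D) − (2848) = −651 + D
Setting this equal to −104 kJ gives D = 547 kJ/mol.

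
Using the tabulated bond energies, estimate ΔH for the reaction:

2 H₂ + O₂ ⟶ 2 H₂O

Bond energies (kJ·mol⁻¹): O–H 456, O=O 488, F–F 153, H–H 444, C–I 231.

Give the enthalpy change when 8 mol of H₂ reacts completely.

Bonds broken (reactants):
  H–H: 2 × 444 = 888
  O=O: 1 × 488 = 488
  Σ(broken) = 1376 kJ
Bonds formed (products):
  O–H: 4 × 456 = 1824
  Σ(formed) = 1824 kJ
ΔH = Σ(broken) − Σ(formed) = 1376 − 1824 = −448 kJ
For 4× the reaction as written: 4 × (−448) = −1792 kJ

ΔH = −1792 kJ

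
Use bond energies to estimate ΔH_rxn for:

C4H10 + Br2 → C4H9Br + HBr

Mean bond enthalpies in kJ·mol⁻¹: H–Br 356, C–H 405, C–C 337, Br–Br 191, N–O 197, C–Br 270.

Bonds broken (reactants):
  Br–Br: 1 × 191 = 191
  C–C: 3 × 337 = 1011
  C–H: 10 × 405 = 4050
  Σ(broken) = 5252 kJ
Bonds formed (products):
  C–Br: 1 × 270 = 270
  C–C: 3 × 337 = 1011
  C–H: 9 × 405 = 3645
  H–Br: 1 × 356 = 356
  Σ(formed) = 5282 kJ
ΔH = Σ(broken) − Σ(formed) = 5252 − 5282 = −30 kJ

ΔH ≈ −30 kJ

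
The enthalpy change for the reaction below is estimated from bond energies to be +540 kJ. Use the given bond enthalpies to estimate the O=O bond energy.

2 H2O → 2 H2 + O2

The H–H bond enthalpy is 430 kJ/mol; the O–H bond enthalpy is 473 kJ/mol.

Let D be the O=O bond energy.
Σ(broken) = 4×473 = 1892
Σ(formed) = 2×430 + 1×D = 860 + D
ΔH = Σ(broken) − Σ(formed) = (1892) − (860 + D) = +1032 − D
Setting this equal to +540 kJ gives D = 492 kJ/mol.

D(O=O) ≈ 492 kJ/mol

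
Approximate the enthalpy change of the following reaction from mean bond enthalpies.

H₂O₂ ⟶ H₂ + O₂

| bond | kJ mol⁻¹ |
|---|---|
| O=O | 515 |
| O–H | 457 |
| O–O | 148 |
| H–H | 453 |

ΔH ≈ +94 kJ

Bonds broken (reactants):
  O–H: 2 × 457 = 914
  O–O: 1 × 148 = 148
  Σ(broken) = 1062 kJ
Bonds formed (products):
  H–H: 1 × 453 = 453
  O=O: 1 × 515 = 515
  Σ(formed) = 968 kJ
ΔH = Σ(broken) − Σ(formed) = 1062 − 968 = +94 kJ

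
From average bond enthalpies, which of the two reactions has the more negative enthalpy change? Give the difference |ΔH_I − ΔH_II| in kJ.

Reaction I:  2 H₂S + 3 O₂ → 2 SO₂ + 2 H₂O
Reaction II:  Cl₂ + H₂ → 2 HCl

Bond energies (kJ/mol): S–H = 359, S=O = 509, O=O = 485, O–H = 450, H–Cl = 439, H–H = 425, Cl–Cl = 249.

Reaction I:
  Bonds broken (reactants):
    O=O: 3 × 485 = 1455
    S–H: 4 × 359 = 1436
    Σ(broken) = 2891 kJ
  Bonds formed (products):
    O–H: 4 × 450 = 1800
    S=O: 4 × 509 = 2036
    Σ(formed) = 3836 kJ
  ΔH_I = 2891 − 3836 = −945 kJ
Reaction II:
  Bonds broken (reactants):
    Cl–Cl: 1 × 249 = 249
    H–H: 1 × 425 = 425
    Σ(broken) = 674 kJ
  Bonds formed (products):
    H–Cl: 2 × 439 = 878
    Σ(formed) = 878 kJ
  ΔH_II = 674 − 878 = −204 kJ
ΔH_I − ΔH_II = −741 kJ, so reaction I has the more negative ΔH; |ΔH_I − ΔH_II| = 741 kJ.

Reaction I, by 741 kJ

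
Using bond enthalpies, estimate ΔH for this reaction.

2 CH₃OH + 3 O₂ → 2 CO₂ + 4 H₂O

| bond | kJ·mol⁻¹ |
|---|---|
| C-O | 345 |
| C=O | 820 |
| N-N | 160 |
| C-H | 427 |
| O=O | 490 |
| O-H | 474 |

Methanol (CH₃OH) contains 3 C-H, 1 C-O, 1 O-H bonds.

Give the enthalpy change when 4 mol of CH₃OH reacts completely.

ΔH = −2804 kJ

Bonds broken (reactants):
  C-H: 6 × 427 = 2562
  C-O: 2 × 345 = 690
  O-H: 2 × 474 = 948
  O=O: 3 × 490 = 1470
  Σ(broken) = 5670 kJ
Bonds formed (products):
  C=O: 4 × 820 = 3280
  O-H: 8 × 474 = 3792
  Σ(formed) = 7072 kJ
ΔH = Σ(broken) − Σ(formed) = 5670 − 7072 = −1402 kJ
For 2× the reaction as written: 2 × (−1402) = −2804 kJ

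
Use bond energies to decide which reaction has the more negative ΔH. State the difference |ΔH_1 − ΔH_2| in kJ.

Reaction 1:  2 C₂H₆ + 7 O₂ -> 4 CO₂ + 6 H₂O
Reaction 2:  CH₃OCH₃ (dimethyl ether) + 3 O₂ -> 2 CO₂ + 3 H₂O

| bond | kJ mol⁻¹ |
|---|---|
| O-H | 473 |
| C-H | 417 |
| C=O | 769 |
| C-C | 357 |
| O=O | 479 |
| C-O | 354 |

Reaction 1:
  Bonds broken (reactants):
    C-C: 2 × 357 = 714
    C-H: 12 × 417 = 5004
    O=O: 7 × 479 = 3353
    Σ(broken) = 9071 kJ
  Bonds formed (products):
    C=O: 8 × 769 = 6152
    O-H: 12 × 473 = 5676
    Σ(formed) = 11828 kJ
  ΔH_1 = 9071 − 11828 = −2757 kJ
Reaction 2:
  Bonds broken (reactants):
    C-H: 6 × 417 = 2502
    C-O: 2 × 354 = 708
    O=O: 3 × 479 = 1437
    Σ(broken) = 4647 kJ
  Bonds formed (products):
    C=O: 4 × 769 = 3076
    O-H: 6 × 473 = 2838
    Σ(formed) = 5914 kJ
  ΔH_2 = 4647 − 5914 = −1267 kJ
ΔH_1 − ΔH_2 = −1490 kJ, so reaction 1 has the more negative ΔH; |ΔH_1 − ΔH_2| = 1490 kJ.

Reaction 1, by 1490 kJ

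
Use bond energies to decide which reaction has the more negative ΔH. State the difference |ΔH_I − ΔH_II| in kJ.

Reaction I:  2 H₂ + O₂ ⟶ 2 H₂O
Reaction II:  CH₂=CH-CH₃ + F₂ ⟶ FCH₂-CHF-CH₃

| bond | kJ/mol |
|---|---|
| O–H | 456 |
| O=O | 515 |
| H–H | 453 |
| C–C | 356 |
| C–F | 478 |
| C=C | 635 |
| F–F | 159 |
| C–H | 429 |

Reaction II, by 115 kJ

Reaction I:
  Bonds broken (reactants):
    H–H: 2 × 453 = 906
    O=O: 1 × 515 = 515
    Σ(broken) = 1421 kJ
  Bonds formed (products):
    O–H: 4 × 456 = 1824
    Σ(formed) = 1824 kJ
  ΔH_I = 1421 − 1824 = −403 kJ
Reaction II:
  Bonds broken (reactants):
    C–C: 1 × 356 = 356
    C–H: 6 × 429 = 2574
    C=C: 1 × 635 = 635
    F–F: 1 × 159 = 159
    Σ(broken) = 3724 kJ
  Bonds formed (products):
    C–C: 2 × 356 = 712
    C–F: 2 × 478 = 956
    C–H: 6 × 429 = 2574
    Σ(formed) = 4242 kJ
  ΔH_II = 3724 − 4242 = −518 kJ
ΔH_I − ΔH_II = +115 kJ, so reaction II has the more negative ΔH; |ΔH_I − ΔH_II| = 115 kJ.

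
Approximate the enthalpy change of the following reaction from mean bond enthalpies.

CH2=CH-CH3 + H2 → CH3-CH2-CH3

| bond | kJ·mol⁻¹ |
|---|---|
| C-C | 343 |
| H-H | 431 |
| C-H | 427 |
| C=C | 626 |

Bonds broken (reactants):
  C-C: 1 × 343 = 343
  C-H: 6 × 427 = 2562
  C=C: 1 × 626 = 626
  H-H: 1 × 431 = 431
  Σ(broken) = 3962 kJ
Bonds formed (products):
  C-C: 2 × 343 = 686
  C-H: 8 × 427 = 3416
  Σ(formed) = 4102 kJ
ΔH = Σ(broken) − Σ(formed) = 3962 − 4102 = −140 kJ

ΔH ≈ −140 kJ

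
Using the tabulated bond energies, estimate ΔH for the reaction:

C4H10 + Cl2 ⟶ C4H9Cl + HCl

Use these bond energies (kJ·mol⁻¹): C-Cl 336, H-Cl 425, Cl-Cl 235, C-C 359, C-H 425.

Bonds broken (reactants):
  C-C: 3 × 359 = 1077
  C-H: 10 × 425 = 4250
  Cl-Cl: 1 × 235 = 235
  Σ(broken) = 5562 kJ
Bonds formed (products):
  C-C: 3 × 359 = 1077
  C-Cl: 1 × 336 = 336
  C-H: 9 × 425 = 3825
  H-Cl: 1 × 425 = 425
  Σ(formed) = 5663 kJ
ΔH = Σ(broken) − Σ(formed) = 5562 − 5663 = −101 kJ

ΔH ≈ −101 kJ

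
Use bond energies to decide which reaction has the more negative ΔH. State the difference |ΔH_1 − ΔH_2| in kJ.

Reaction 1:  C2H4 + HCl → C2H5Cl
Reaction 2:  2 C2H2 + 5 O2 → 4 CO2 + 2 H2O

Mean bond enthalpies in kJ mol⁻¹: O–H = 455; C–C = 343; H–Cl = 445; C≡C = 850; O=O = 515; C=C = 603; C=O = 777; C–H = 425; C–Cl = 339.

Reaction 1:
  Bonds broken (reactants):
    C–H: 4 × 425 = 1700
    C=C: 1 × 603 = 603
    H–Cl: 1 × 445 = 445
    Σ(broken) = 2748 kJ
  Bonds formed (products):
    C–C: 1 × 343 = 343
    C–Cl: 1 × 339 = 339
    C–H: 5 × 425 = 2125
    Σ(formed) = 2807 kJ
  ΔH_1 = 2748 − 2807 = −59 kJ
Reaction 2:
  Bonds broken (reactants):
    C≡C: 2 × 850 = 1700
    C–H: 4 × 425 = 1700
    O=O: 5 × 515 = 2575
    Σ(broken) = 5975 kJ
  Bonds formed (products):
    C=O: 8 × 777 = 6216
    O–H: 4 × 455 = 1820
    Σ(formed) = 8036 kJ
  ΔH_2 = 5975 − 8036 = −2061 kJ
ΔH_1 − ΔH_2 = +2002 kJ, so reaction 2 has the more negative ΔH; |ΔH_1 − ΔH_2| = 2002 kJ.

Reaction 2, by 2002 kJ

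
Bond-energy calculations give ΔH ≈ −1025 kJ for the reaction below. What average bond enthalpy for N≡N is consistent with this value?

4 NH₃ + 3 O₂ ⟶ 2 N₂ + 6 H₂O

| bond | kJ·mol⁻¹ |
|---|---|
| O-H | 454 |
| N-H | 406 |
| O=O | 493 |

Let D be the N≡N bond energy.
Σ(broken) = 12×406 + 3×493 = 6351
Σ(formed) = 2×D + 12×454 = 5448 + 2D
ΔH = Σ(broken) − Σ(formed) = (6351) − (5448 + 2D) = +903 − 2D
Setting this equal to −1025 kJ gives 2D = 1928, so D = 964 kJ/mol.

D(N≡N) ≈ 964 kJ/mol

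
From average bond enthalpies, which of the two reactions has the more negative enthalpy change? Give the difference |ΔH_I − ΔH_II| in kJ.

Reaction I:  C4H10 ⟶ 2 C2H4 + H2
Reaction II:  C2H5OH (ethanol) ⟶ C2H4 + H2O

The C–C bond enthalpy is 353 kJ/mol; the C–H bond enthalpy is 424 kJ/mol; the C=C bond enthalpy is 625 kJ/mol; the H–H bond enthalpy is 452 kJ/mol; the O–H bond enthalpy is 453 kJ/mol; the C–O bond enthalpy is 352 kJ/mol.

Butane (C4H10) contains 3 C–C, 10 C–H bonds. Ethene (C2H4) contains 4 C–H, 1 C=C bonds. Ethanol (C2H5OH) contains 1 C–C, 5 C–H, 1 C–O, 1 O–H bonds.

Reaction I:
  Bonds broken (reactants):
    C–C: 3 × 353 = 1059
    C–H: 10 × 424 = 4240
    Σ(broken) = 5299 kJ
  Bonds formed (products):
    C–H: 8 × 424 = 3392
    C=C: 2 × 625 = 1250
    H–H: 1 × 452 = 452
    Σ(formed) = 5094 kJ
  ΔH_I = 5299 − 5094 = +205 kJ
Reaction II:
  Bonds broken (reactants):
    C–C: 1 × 353 = 353
    C–H: 5 × 424 = 2120
    C–O: 1 × 352 = 352
    O–H: 1 × 453 = 453
    Σ(broken) = 3278 kJ
  Bonds formed (products):
    C–H: 4 × 424 = 1696
    C=C: 1 × 625 = 625
    O–H: 2 × 453 = 906
    Σ(formed) = 3227 kJ
  ΔH_II = 3278 − 3227 = +51 kJ
ΔH_I − ΔH_II = +154 kJ, so reaction II has the more negative ΔH; |ΔH_I − ΔH_II| = 154 kJ.

Reaction II, by 154 kJ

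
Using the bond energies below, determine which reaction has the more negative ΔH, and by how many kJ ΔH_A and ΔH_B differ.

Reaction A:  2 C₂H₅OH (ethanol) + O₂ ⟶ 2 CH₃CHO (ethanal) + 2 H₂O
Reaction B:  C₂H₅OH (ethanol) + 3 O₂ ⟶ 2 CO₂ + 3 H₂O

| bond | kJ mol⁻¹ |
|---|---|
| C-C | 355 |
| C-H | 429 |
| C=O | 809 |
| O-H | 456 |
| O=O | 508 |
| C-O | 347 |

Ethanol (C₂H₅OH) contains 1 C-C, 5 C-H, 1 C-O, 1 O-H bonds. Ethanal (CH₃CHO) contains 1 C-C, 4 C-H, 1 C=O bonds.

Reaction A:
  Bonds broken (reactants):
    C-C: 2 × 355 = 710
    C-H: 10 × 429 = 4290
    C-O: 2 × 347 = 694
    O-H: 2 × 456 = 912
    O=O: 1 × 508 = 508
    Σ(broken) = 7114 kJ
  Bonds formed (products):
    C-C: 2 × 355 = 710
    C-H: 8 × 429 = 3432
    C=O: 2 × 809 = 1618
    O-H: 4 × 456 = 1824
    Σ(formed) = 7584 kJ
  ΔH_A = 7114 − 7584 = −470 kJ
Reaction B:
  Bonds broken (reactants):
    C-C: 1 × 355 = 355
    C-H: 5 × 429 = 2145
    C-O: 1 × 347 = 347
    O-H: 1 × 456 = 456
    O=O: 3 × 508 = 1524
    Σ(broken) = 4827 kJ
  Bonds formed (products):
    C=O: 4 × 809 = 3236
    O-H: 6 × 456 = 2736
    Σ(formed) = 5972 kJ
  ΔH_B = 4827 − 5972 = −1145 kJ
ΔH_A − ΔH_B = +675 kJ, so reaction B has the more negative ΔH; |ΔH_A − ΔH_B| = 675 kJ.

Reaction B, by 675 kJ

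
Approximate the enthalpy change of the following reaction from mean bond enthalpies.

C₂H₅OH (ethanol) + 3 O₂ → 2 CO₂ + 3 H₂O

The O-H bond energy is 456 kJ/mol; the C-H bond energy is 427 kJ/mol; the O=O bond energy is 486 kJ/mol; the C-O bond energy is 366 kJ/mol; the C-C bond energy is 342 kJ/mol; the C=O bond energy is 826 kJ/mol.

ΔH ≈ −1283 kJ

Bonds broken (reactants):
  C-C: 1 × 342 = 342
  C-H: 5 × 427 = 2135
  C-O: 1 × 366 = 366
  O-H: 1 × 456 = 456
  O=O: 3 × 486 = 1458
  Σ(broken) = 4757 kJ
Bonds formed (products):
  C=O: 4 × 826 = 3304
  O-H: 6 × 456 = 2736
  Σ(formed) = 6040 kJ
ΔH = Σ(broken) − Σ(formed) = 4757 − 6040 = −1283 kJ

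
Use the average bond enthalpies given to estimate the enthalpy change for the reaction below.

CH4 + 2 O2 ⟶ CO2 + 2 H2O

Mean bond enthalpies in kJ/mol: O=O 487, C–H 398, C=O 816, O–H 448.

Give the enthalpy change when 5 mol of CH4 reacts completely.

ΔH = −4290 kJ

Bonds broken (reactants):
  C–H: 4 × 398 = 1592
  O=O: 2 × 487 = 974
  Σ(broken) = 2566 kJ
Bonds formed (products):
  C=O: 2 × 816 = 1632
  O–H: 4 × 448 = 1792
  Σ(formed) = 3424 kJ
ΔH = Σ(broken) − Σ(formed) = 2566 − 3424 = −858 kJ
For 5× the reaction as written: 5 × (−858) = −4290 kJ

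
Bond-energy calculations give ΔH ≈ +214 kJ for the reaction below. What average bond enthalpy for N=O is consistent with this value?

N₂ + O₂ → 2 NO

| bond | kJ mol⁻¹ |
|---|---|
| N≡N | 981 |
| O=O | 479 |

D(N=O) ≈ 623 kJ/mol

Let D be the N=O bond energy.
Σ(broken) = 1×981 + 1×479 = 1460
Σ(formed) = 2×D = 2D
ΔH = Σ(broken) − Σ(formed) = (1460) − (2D) = +1460 − 2D
Setting this equal to +214 kJ gives 2D = 1246, so D = 623 kJ/mol.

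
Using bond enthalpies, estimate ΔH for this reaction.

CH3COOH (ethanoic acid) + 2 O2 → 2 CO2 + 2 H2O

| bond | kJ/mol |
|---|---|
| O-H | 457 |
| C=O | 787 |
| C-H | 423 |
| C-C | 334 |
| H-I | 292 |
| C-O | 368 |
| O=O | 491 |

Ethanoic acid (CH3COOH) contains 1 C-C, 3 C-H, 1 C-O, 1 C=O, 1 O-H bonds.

Bonds broken (reactants):
  C-C: 1 × 334 = 334
  C-H: 3 × 423 = 1269
  C-O: 1 × 368 = 368
  C=O: 1 × 787 = 787
  O-H: 1 × 457 = 457
  O=O: 2 × 491 = 982
  Σ(broken) = 4197 kJ
Bonds formed (products):
  C=O: 4 × 787 = 3148
  O-H: 4 × 457 = 1828
  Σ(formed) = 4976 kJ
ΔH = Σ(broken) − Σ(formed) = 4197 − 4976 = −779 kJ

ΔH ≈ −779 kJ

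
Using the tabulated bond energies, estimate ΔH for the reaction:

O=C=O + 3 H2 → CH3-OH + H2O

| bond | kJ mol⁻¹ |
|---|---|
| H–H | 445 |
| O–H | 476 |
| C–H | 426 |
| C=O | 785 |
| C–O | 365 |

Bonds broken (reactants):
  C=O: 2 × 785 = 1570
  H–H: 3 × 445 = 1335
  Σ(broken) = 2905 kJ
Bonds formed (products):
  C–H: 3 × 426 = 1278
  C–O: 1 × 365 = 365
  O–H: 3 × 476 = 1428
  Σ(formed) = 3071 kJ
ΔH = Σ(broken) − Σ(formed) = 2905 − 3071 = −166 kJ

ΔH ≈ −166 kJ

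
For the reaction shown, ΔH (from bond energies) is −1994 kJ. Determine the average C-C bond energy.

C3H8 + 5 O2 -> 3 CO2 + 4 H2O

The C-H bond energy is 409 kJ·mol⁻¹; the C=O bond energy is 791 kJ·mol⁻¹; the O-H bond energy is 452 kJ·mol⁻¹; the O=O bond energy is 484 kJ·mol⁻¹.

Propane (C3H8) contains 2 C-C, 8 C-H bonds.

Let D be the C-C bond energy.
Σ(broken) = 2×D + 8×409 + 5×484 = 5692 + 2D
Σ(formed) = 6×791 + 8×452 = 8362
ΔH = Σ(broken) − Σ(formed) = (5692 + 2D) − (8362) = −2670 + 2D
Setting this equal to −1994 kJ gives 2D = 676, so D = 338 kJ/mol.

D(C-C) ≈ 338 kJ/mol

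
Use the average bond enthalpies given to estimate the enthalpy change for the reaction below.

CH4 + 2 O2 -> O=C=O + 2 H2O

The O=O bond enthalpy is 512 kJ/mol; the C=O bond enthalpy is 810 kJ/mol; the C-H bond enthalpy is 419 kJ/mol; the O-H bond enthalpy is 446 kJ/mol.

Bonds broken (reactants):
  C-H: 4 × 419 = 1676
  O=O: 2 × 512 = 1024
  Σ(broken) = 2700 kJ
Bonds formed (products):
  C=O: 2 × 810 = 1620
  O-H: 4 × 446 = 1784
  Σ(formed) = 3404 kJ
ΔH = Σ(broken) − Σ(formed) = 2700 − 3404 = −704 kJ

ΔH ≈ −704 kJ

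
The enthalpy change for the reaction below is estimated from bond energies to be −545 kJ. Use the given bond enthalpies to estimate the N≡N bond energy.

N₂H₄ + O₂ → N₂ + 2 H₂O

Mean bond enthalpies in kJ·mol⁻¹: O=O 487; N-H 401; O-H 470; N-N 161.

D(N≡N) ≈ 917 kJ/mol

Let D be the N≡N bond energy.
Σ(broken) = 4×401 + 1×161 + 1×487 = 2252
Σ(formed) = 1×D + 4×470 = 1880 + D
ΔH = Σ(broken) − Σ(formed) = (2252) − (1880 + D) = +372 − D
Setting this equal to −545 kJ gives D = 917 kJ/mol.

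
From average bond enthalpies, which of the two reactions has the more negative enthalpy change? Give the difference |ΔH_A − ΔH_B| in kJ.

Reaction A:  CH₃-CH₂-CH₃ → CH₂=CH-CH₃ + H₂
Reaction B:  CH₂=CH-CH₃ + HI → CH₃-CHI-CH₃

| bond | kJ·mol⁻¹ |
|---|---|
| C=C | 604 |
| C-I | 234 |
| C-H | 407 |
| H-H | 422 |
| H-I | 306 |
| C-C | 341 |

Reaction B, by 201 kJ

Reaction A:
  Bonds broken (reactants):
    C-C: 2 × 341 = 682
    C-H: 8 × 407 = 3256
    Σ(broken) = 3938 kJ
  Bonds formed (products):
    C-C: 1 × 341 = 341
    C-H: 6 × 407 = 2442
    C=C: 1 × 604 = 604
    H-H: 1 × 422 = 422
    Σ(formed) = 3809 kJ
  ΔH_A = 3938 − 3809 = +129 kJ
Reaction B:
  Bonds broken (reactants):
    C-C: 1 × 341 = 341
    C-H: 6 × 407 = 2442
    C=C: 1 × 604 = 604
    H-I: 1 × 306 = 306
    Σ(broken) = 3693 kJ
  Bonds formed (products):
    C-C: 2 × 341 = 682
    C-H: 7 × 407 = 2849
    C-I: 1 × 234 = 234
    Σ(formed) = 3765 kJ
  ΔH_B = 3693 − 3765 = −72 kJ
ΔH_A − ΔH_B = +201 kJ, so reaction B has the more negative ΔH; |ΔH_A − ΔH_B| = 201 kJ.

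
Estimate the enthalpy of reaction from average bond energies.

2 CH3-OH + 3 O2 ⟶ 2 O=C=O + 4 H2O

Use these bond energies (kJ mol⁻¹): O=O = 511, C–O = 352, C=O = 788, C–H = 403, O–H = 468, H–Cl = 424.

ΔH ≈ −1305 kJ

Bonds broken (reactants):
  C–H: 6 × 403 = 2418
  C–O: 2 × 352 = 704
  O–H: 2 × 468 = 936
  O=O: 3 × 511 = 1533
  Σ(broken) = 5591 kJ
Bonds formed (products):
  C=O: 4 × 788 = 3152
  O–H: 8 × 468 = 3744
  Σ(formed) = 6896 kJ
ΔH = Σ(broken) − Σ(formed) = 5591 − 6896 = −1305 kJ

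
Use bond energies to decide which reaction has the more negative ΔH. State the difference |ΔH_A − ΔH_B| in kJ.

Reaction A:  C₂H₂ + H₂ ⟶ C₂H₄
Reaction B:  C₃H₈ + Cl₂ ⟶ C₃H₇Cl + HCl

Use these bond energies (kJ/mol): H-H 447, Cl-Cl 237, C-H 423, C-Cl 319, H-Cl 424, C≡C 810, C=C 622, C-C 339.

Reaction A, by 128 kJ

Reaction A:
  Bonds broken (reactants):
    C≡C: 1 × 810 = 810
    C-H: 2 × 423 = 846
    H-H: 1 × 447 = 447
    Σ(broken) = 2103 kJ
  Bonds formed (products):
    C-H: 4 × 423 = 1692
    C=C: 1 × 622 = 622
    Σ(formed) = 2314 kJ
  ΔH_A = 2103 − 2314 = −211 kJ
Reaction B:
  Bonds broken (reactants):
    C-C: 2 × 339 = 678
    C-H: 8 × 423 = 3384
    Cl-Cl: 1 × 237 = 237
    Σ(broken) = 4299 kJ
  Bonds formed (products):
    C-C: 2 × 339 = 678
    C-Cl: 1 × 319 = 319
    C-H: 7 × 423 = 2961
    H-Cl: 1 × 424 = 424
    Σ(formed) = 4382 kJ
  ΔH_B = 4299 − 4382 = −83 kJ
ΔH_A − ΔH_B = −128 kJ, so reaction A has the more negative ΔH; |ΔH_A − ΔH_B| = 128 kJ.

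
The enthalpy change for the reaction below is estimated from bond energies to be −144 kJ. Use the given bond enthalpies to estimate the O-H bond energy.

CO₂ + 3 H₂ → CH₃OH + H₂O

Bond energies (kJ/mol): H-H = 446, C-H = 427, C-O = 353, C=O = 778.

Let D be the O-H bond energy.
Σ(broken) = 2×778 + 3×446 = 2894
Σ(formed) = 3×427 + 1×353 + 3×D = 1634 + 3D
ΔH = Σ(broken) − Σ(formed) = (2894) − (1634 + 3D) = +1260 − 3D
Setting this equal to −144 kJ gives 3D = 1404, so D = 468 kJ/mol.

D(O-H) ≈ 468 kJ/mol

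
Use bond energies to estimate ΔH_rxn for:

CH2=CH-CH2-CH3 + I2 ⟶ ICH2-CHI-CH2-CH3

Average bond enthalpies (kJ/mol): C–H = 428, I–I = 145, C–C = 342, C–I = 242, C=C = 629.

Bonds broken (reactants):
  C–C: 2 × 342 = 684
  C–H: 8 × 428 = 3424
  C=C: 1 × 629 = 629
  I–I: 1 × 145 = 145
  Σ(broken) = 4882 kJ
Bonds formed (products):
  C–C: 3 × 342 = 1026
  C–H: 8 × 428 = 3424
  C–I: 2 × 242 = 484
  Σ(formed) = 4934 kJ
ΔH = Σ(broken) − Σ(formed) = 4882 − 4934 = −52 kJ

ΔH ≈ −52 kJ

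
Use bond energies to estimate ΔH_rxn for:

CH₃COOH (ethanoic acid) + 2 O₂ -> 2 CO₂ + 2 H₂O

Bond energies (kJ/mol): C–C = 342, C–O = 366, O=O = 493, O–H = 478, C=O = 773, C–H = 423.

Bonds broken (reactants):
  C–C: 1 × 342 = 342
  C–H: 3 × 423 = 1269
  C–O: 1 × 366 = 366
  C=O: 1 × 773 = 773
  O–H: 1 × 478 = 478
  O=O: 2 × 493 = 986
  Σ(broken) = 4214 kJ
Bonds formed (products):
  C=O: 4 × 773 = 3092
  O–H: 4 × 478 = 1912
  Σ(formed) = 5004 kJ
ΔH = Σ(broken) − Σ(formed) = 4214 − 5004 = −790 kJ

ΔH ≈ −790 kJ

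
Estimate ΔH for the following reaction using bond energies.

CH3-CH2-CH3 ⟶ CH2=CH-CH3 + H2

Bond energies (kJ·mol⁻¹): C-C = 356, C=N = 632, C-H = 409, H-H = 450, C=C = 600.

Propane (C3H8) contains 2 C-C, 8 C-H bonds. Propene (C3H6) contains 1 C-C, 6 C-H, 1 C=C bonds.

Bonds broken (reactants):
  C-C: 2 × 356 = 712
  C-H: 8 × 409 = 3272
  Σ(broken) = 3984 kJ
Bonds formed (products):
  C-C: 1 × 356 = 356
  C-H: 6 × 409 = 2454
  C=C: 1 × 600 = 600
  H-H: 1 × 450 = 450
  Σ(formed) = 3860 kJ
ΔH = Σ(broken) − Σ(formed) = 3984 − 3860 = +124 kJ

ΔH ≈ +124 kJ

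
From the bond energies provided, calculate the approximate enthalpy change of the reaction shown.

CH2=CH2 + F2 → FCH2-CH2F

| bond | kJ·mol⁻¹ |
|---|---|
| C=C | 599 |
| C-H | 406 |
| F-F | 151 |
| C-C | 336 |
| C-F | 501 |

Bonds broken (reactants):
  C-H: 4 × 406 = 1624
  C=C: 1 × 599 = 599
  F-F: 1 × 151 = 151
  Σ(broken) = 2374 kJ
Bonds formed (products):
  C-C: 1 × 336 = 336
  C-F: 2 × 501 = 1002
  C-H: 4 × 406 = 1624
  Σ(formed) = 2962 kJ
ΔH = Σ(broken) − Σ(formed) = 2374 − 2962 = −588 kJ

ΔH ≈ −588 kJ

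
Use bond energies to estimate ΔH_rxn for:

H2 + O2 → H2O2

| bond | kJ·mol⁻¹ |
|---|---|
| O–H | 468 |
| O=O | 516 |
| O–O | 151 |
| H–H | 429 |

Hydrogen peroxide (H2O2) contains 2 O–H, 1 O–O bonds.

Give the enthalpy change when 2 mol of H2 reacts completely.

ΔH = −284 kJ

Bonds broken (reactants):
  H–H: 1 × 429 = 429
  O=O: 1 × 516 = 516
  Σ(broken) = 945 kJ
Bonds formed (products):
  O–H: 2 × 468 = 936
  O–O: 1 × 151 = 151
  Σ(formed) = 1087 kJ
ΔH = Σ(broken) − Σ(formed) = 945 − 1087 = −142 kJ
For 2× the reaction as written: 2 × (−142) = −284 kJ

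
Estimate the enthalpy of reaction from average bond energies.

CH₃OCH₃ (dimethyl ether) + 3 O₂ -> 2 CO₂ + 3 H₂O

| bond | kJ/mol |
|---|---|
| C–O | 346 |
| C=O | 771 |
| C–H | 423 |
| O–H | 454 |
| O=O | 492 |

Bonds broken (reactants):
  C–H: 6 × 423 = 2538
  C–O: 2 × 346 = 692
  O=O: 3 × 492 = 1476
  Σ(broken) = 4706 kJ
Bonds formed (products):
  C=O: 4 × 771 = 3084
  O–H: 6 × 454 = 2724
  Σ(formed) = 5808 kJ
ΔH = Σ(broken) − Σ(formed) = 4706 − 5808 = −1102 kJ

ΔH ≈ −1102 kJ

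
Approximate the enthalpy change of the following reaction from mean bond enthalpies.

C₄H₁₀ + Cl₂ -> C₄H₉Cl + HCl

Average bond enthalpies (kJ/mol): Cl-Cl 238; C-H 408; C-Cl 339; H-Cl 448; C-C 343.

Bonds broken (reactants):
  C-C: 3 × 343 = 1029
  C-H: 10 × 408 = 4080
  Cl-Cl: 1 × 238 = 238
  Σ(broken) = 5347 kJ
Bonds formed (products):
  C-C: 3 × 343 = 1029
  C-Cl: 1 × 339 = 339
  C-H: 9 × 408 = 3672
  H-Cl: 1 × 448 = 448
  Σ(formed) = 5488 kJ
ΔH = Σ(broken) − Σ(formed) = 5347 − 5488 = −141 kJ

ΔH ≈ −141 kJ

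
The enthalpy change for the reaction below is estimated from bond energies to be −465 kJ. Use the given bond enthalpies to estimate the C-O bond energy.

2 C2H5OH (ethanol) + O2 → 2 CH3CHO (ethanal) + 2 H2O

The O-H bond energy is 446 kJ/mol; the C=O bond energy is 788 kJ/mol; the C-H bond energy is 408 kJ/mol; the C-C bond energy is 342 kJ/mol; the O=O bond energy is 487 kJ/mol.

Let D be the C-O bond energy.
Σ(broken) = 2×342 + 10×408 + 2×D + 2×446 + 1×487 = 6143 + 2D
Σ(formed) = 2×342 + 8×408 + 2×788 + 4×446 = 7308
ΔH = Σ(broken) − Σ(formed) = (6143 + 2D) − (7308) = −1165 + 2D
Setting this equal to −465 kJ gives 2D = 700, so D = 350 kJ/mol.

D(C-O) ≈ 350 kJ/mol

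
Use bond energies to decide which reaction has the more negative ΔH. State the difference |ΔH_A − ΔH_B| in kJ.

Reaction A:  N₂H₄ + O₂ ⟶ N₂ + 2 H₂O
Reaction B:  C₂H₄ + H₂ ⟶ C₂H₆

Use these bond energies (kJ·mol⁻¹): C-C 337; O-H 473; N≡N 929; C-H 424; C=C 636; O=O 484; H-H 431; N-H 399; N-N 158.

Reaction A:
  Bonds broken (reactants):
    N-H: 4 × 399 = 1596
    N-N: 1 × 158 = 158
    O=O: 1 × 484 = 484
    Σ(broken) = 2238 kJ
  Bonds formed (products):
    N≡N: 1 × 929 = 929
    O-H: 4 × 473 = 1892
    Σ(formed) = 2821 kJ
  ΔH_A = 2238 − 2821 = −583 kJ
Reaction B:
  Bonds broken (reactants):
    C-H: 4 × 424 = 1696
    C=C: 1 × 636 = 636
    H-H: 1 × 431 = 431
    Σ(broken) = 2763 kJ
  Bonds formed (products):
    C-C: 1 × 337 = 337
    C-H: 6 × 424 = 2544
    Σ(formed) = 2881 kJ
  ΔH_B = 2763 − 2881 = −118 kJ
ΔH_A − ΔH_B = −465 kJ, so reaction A has the more negative ΔH; |ΔH_A − ΔH_B| = 465 kJ.

Reaction A, by 465 kJ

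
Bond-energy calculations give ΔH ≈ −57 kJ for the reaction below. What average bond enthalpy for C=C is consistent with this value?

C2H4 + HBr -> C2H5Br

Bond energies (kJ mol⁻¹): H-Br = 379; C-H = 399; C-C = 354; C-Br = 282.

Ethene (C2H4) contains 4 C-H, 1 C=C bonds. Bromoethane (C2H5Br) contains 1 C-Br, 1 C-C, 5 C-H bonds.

Let D be the C=C bond energy.
Σ(broken) = 4×399 + 1×D + 1×379 = 1975 + D
Σ(formed) = 1×282 + 1×354 + 5×399 = 2631
ΔH = Σ(broken) − Σ(formed) = (1975 + D) − (2631) = −656 + D
Setting this equal to −57 kJ gives D = 599 kJ/mol.

D(C=C) ≈ 599 kJ/mol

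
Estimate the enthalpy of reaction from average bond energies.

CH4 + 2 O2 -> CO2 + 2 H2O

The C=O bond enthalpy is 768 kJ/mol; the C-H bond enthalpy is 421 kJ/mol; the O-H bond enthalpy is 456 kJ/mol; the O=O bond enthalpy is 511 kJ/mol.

ΔH ≈ −654 kJ

Bonds broken (reactants):
  C-H: 4 × 421 = 1684
  O=O: 2 × 511 = 1022
  Σ(broken) = 2706 kJ
Bonds formed (products):
  C=O: 2 × 768 = 1536
  O-H: 4 × 456 = 1824
  Σ(formed) = 3360 kJ
ΔH = Σ(broken) − Σ(formed) = 2706 − 3360 = −654 kJ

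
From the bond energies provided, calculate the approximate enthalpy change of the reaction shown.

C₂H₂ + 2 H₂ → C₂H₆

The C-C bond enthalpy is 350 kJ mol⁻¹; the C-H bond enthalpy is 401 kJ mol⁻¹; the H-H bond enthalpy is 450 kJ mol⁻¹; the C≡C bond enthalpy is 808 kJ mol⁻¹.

Bonds broken (reactants):
  C≡C: 1 × 808 = 808
  C-H: 2 × 401 = 802
  H-H: 2 × 450 = 900
  Σ(broken) = 2510 kJ
Bonds formed (products):
  C-C: 1 × 350 = 350
  C-H: 6 × 401 = 2406
  Σ(formed) = 2756 kJ
ΔH = Σ(broken) − Σ(formed) = 2510 − 2756 = −246 kJ

ΔH ≈ −246 kJ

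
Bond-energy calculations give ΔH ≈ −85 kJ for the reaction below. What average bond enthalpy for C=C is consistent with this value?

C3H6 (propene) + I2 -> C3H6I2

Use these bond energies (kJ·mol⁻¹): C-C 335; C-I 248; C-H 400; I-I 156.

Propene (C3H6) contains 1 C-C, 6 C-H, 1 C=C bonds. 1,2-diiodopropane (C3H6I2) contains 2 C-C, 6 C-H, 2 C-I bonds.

Let D be the C=C bond energy.
Σ(broken) = 1×335 + 6×400 + 1×D + 1×156 = 2891 + D
Σ(formed) = 2×335 + 6×400 + 2×248 = 3566
ΔH = Σ(broken) − Σ(formed) = (2891 + D) − (3566) = −675 + D
Setting this equal to −85 kJ gives D = 590 kJ/mol.

D(C=C) ≈ 590 kJ/mol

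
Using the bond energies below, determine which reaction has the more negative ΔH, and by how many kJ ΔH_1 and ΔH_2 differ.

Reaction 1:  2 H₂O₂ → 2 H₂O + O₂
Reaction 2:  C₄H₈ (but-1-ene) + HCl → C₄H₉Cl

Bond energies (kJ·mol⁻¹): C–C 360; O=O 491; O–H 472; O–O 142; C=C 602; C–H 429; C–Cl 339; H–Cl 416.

Reaction 1:
  Bonds broken (reactants):
    O–H: 4 × 472 = 1888
    O–O: 2 × 142 = 284
    Σ(broken) = 2172 kJ
  Bonds formed (products):
    O–H: 4 × 472 = 1888
    O=O: 1 × 491 = 491
    Σ(formed) = 2379 kJ
  ΔH_1 = 2172 − 2379 = −207 kJ
Reaction 2:
  Bonds broken (reactants):
    C–C: 2 × 360 = 720
    C–H: 8 × 429 = 3432
    C=C: 1 × 602 = 602
    H–Cl: 1 × 416 = 416
    Σ(broken) = 5170 kJ
  Bonds formed (products):
    C–C: 3 × 360 = 1080
    C–Cl: 1 × 339 = 339
    C–H: 9 × 429 = 3861
    Σ(formed) = 5280 kJ
  ΔH_2 = 5170 − 5280 = −110 kJ
ΔH_1 − ΔH_2 = −97 kJ, so reaction 1 has the more negative ΔH; |ΔH_1 − ΔH_2| = 97 kJ.

Reaction 1, by 97 kJ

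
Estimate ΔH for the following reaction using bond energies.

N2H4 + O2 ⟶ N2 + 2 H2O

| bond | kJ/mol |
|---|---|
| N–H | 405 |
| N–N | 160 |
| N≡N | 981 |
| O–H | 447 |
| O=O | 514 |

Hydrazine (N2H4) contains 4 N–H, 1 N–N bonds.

Bonds broken (reactants):
  N–H: 4 × 405 = 1620
  N–N: 1 × 160 = 160
  O=O: 1 × 514 = 514
  Σ(broken) = 2294 kJ
Bonds formed (products):
  N≡N: 1 × 981 = 981
  O–H: 4 × 447 = 1788
  Σ(formed) = 2769 kJ
ΔH = Σ(broken) − Σ(formed) = 2294 − 2769 = −475 kJ

ΔH ≈ −475 kJ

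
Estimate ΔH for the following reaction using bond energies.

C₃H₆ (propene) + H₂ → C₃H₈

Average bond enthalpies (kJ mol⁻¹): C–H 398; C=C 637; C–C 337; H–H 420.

Bonds broken (reactants):
  C–C: 1 × 337 = 337
  C–H: 6 × 398 = 2388
  C=C: 1 × 637 = 637
  H–H: 1 × 420 = 420
  Σ(broken) = 3782 kJ
Bonds formed (products):
  C–C: 2 × 337 = 674
  C–H: 8 × 398 = 3184
  Σ(formed) = 3858 kJ
ΔH = Σ(broken) − Σ(formed) = 3782 − 3858 = −76 kJ

ΔH ≈ −76 kJ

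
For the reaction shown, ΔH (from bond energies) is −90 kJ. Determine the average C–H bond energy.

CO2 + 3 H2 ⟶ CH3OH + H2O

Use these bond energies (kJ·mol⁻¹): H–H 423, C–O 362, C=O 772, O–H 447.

Let D be the C–H bond energy.
Σ(broken) = 2×772 + 3×423 = 2813
Σ(formed) = 3×D + 1×362 + 3×447 = 1703 + 3D
ΔH = Σ(broken) − Σ(formed) = (2813) − (1703 + 3D) = +1110 − 3D
Setting this equal to −90 kJ gives 3D = 1200, so D = 400 kJ/mol.

D(C–H) ≈ 400 kJ/mol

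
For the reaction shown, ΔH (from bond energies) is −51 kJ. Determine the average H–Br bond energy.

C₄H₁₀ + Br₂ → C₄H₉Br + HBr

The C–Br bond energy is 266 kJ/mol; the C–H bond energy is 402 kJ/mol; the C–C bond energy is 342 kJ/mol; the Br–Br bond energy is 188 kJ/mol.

Let D be the H–Br bond energy.
Σ(broken) = 1×188 + 3×342 + 10×402 = 5234
Σ(formed) = 1×266 + 3×342 + 9×402 + 1×D = 4910 + D
ΔH = Σ(broken) − Σ(formed) = (5234) − (4910 + D) = +324 − D
Setting this equal to −51 kJ gives D = 375 kJ/mol.

D(H–Br) ≈ 375 kJ/mol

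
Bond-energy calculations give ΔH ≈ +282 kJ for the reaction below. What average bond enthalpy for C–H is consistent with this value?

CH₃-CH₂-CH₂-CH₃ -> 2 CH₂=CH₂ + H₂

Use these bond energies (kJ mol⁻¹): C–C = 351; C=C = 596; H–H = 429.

D(C–H) ≈ 425 kJ/mol

Let D be the C–H bond energy.
Σ(broken) = 3×351 + 10×D = 1053 + 10D
Σ(formed) = 8×D + 2×596 + 1×429 = 1621 + 8D
ΔH = Σ(broken) − Σ(formed) = (1053 + 10D) − (1621 + 8D) = −568 + 2D
Setting this equal to +282 kJ gives 2D = 850, so D = 425 kJ/mol.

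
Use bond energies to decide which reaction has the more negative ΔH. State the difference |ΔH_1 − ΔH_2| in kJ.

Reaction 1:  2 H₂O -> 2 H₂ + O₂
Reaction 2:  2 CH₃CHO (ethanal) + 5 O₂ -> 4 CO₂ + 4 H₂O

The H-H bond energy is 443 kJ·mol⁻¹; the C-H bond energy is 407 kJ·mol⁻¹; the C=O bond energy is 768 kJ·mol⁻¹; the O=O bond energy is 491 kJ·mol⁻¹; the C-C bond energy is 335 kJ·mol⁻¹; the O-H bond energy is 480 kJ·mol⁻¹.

Reaction 1:
  Bonds broken (reactants):
    O-H: 4 × 480 = 1920
    Σ(broken) = 1920 kJ
  Bonds formed (products):
    H-H: 2 × 443 = 886
    O=O: 1 × 491 = 491
    Σ(formed) = 1377 kJ
  ΔH_1 = 1920 − 1377 = +543 kJ
Reaction 2:
  Bonds broken (reactants):
    C-C: 2 × 335 = 670
    C-H: 8 × 407 = 3256
    C=O: 2 × 768 = 1536
    O=O: 5 × 491 = 2455
    Σ(broken) = 7917 kJ
  Bonds formed (products):
    C=O: 8 × 768 = 6144
    O-H: 8 × 480 = 3840
    Σ(formed) = 9984 kJ
  ΔH_2 = 7917 − 9984 = −2067 kJ
ΔH_1 − ΔH_2 = +2610 kJ, so reaction 2 has the more negative ΔH; |ΔH_1 − ΔH_2| = 2610 kJ.

Reaction 2, by 2610 kJ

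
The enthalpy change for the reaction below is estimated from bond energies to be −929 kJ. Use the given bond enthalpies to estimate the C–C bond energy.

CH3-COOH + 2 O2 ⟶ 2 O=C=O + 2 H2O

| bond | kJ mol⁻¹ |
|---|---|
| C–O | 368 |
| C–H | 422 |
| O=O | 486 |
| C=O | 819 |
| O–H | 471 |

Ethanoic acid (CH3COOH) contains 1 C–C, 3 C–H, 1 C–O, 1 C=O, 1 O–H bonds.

D(C–C) ≈ 335 kJ/mol

Let D be the C–C bond energy.
Σ(broken) = 1×D + 3×422 + 1×368 + 1×819 + 1×471 + 2×486 = 3896 + D
Σ(formed) = 4×819 + 4×471 = 5160
ΔH = Σ(broken) − Σ(formed) = (3896 + D) − (5160) = −1264 + D
Setting this equal to −929 kJ gives D = 335 kJ/mol.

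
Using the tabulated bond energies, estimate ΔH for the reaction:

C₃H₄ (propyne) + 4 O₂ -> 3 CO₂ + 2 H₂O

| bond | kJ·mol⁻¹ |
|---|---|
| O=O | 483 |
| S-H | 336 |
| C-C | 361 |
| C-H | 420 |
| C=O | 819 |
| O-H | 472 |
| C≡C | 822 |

Bonds broken (reactants):
  C≡C: 1 × 822 = 822
  C-C: 1 × 361 = 361
  C-H: 4 × 420 = 1680
  O=O: 4 × 483 = 1932
  Σ(broken) = 4795 kJ
Bonds formed (products):
  C=O: 6 × 819 = 4914
  O-H: 4 × 472 = 1888
  Σ(formed) = 6802 kJ
ΔH = Σ(broken) − Σ(formed) = 4795 − 6802 = −2007 kJ

ΔH ≈ −2007 kJ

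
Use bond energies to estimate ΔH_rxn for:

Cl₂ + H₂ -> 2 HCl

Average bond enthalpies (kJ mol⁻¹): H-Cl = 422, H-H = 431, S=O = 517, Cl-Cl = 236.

ΔH ≈ −177 kJ

Bonds broken (reactants):
  Cl-Cl: 1 × 236 = 236
  H-H: 1 × 431 = 431
  Σ(broken) = 667 kJ
Bonds formed (products):
  H-Cl: 2 × 422 = 844
  Σ(formed) = 844 kJ
ΔH = Σ(broken) − Σ(formed) = 667 − 844 = −177 kJ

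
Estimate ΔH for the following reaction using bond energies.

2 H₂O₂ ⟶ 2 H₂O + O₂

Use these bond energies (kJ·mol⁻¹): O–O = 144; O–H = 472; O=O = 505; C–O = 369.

Bonds broken (reactants):
  O–H: 4 × 472 = 1888
  O–O: 2 × 144 = 288
  Σ(broken) = 2176 kJ
Bonds formed (products):
  O–H: 4 × 472 = 1888
  O=O: 1 × 505 = 505
  Σ(formed) = 2393 kJ
ΔH = Σ(broken) − Σ(formed) = 2176 − 2393 = −217 kJ

ΔH ≈ −217 kJ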